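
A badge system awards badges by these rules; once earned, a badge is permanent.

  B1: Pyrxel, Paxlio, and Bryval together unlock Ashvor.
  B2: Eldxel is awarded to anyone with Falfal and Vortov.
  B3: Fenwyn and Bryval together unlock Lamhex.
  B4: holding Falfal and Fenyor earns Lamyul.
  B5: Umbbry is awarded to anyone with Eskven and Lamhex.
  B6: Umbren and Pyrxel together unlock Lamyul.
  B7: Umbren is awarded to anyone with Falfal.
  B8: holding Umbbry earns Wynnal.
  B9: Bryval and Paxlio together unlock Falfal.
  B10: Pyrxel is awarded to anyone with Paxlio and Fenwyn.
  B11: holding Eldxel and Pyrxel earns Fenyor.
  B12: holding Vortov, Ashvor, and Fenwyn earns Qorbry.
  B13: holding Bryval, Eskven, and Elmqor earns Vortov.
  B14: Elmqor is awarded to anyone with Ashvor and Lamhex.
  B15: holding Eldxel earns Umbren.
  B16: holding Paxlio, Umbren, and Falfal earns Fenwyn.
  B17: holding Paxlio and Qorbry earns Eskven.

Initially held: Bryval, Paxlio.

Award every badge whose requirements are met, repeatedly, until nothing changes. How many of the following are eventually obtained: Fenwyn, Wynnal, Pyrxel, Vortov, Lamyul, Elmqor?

4

With Bryval and Paxlio, Falfal is earned (B9).
With Falfal, Umbren is earned (B7).
With Paxlio, Umbren, and Falfal, Fenwyn is earned (B16).
With Fenwyn and Bryval, Lamhex is earned (B3).
With Paxlio and Fenwyn, Pyrxel is earned (B10).
With Pyrxel, Paxlio, and Bryval, Ashvor is earned (B1).
With Umbren and Pyrxel, Lamyul is earned (B6).
With Ashvor and Lamhex, Elmqor is earned (B14).
Fenwyn: reached.
Wynnal would need Umbbry (B8), but Umbbry is never earned.
Pyrxel: reached.
Vortov would need Bryval, Eskven, and Elmqor (B13), but Eskven is never earned.
Lamyul: reached.
Elmqor: reached.
Reached: Fenwyn, Pyrxel, Lamyul, and Elmqor — 4 of the 6.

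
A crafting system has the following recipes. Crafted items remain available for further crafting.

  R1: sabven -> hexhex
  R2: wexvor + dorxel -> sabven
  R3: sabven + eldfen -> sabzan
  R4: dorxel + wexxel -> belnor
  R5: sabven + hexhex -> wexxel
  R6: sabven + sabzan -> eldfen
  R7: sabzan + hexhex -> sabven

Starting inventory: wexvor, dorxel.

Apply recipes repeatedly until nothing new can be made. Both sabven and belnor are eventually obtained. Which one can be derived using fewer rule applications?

sabven: wexvor + dorxel -> sabven (R2). [1 rule application]
belnor: Using R2, wexvor and dorxel make sabven. Using R1, sabven makes hexhex. Using R5, sabven and hexhex make wexxel. dorxel + wexxel -> belnor (R4). [4 rule applications]
sabven needs fewer.

sabven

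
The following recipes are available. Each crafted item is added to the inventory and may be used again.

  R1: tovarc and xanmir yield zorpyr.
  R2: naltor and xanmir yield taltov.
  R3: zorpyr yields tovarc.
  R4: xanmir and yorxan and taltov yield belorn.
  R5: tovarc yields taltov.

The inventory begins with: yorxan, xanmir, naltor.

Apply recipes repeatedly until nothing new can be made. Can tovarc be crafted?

tovarc would need zorpyr (R3), but zorpyr is never obtained.

No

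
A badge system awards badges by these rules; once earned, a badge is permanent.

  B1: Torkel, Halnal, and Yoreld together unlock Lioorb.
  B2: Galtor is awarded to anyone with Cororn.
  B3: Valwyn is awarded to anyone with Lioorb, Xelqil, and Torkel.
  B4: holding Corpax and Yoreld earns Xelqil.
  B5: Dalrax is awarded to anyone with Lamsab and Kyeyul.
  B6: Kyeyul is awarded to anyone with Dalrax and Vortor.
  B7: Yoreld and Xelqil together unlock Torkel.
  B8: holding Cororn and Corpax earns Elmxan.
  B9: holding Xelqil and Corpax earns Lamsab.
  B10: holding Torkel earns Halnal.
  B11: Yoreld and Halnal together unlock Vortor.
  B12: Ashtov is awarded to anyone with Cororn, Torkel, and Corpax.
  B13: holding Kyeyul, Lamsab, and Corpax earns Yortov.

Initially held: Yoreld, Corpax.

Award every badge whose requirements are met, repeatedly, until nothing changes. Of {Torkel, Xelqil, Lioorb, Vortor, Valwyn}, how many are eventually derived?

5

With Corpax and Yoreld, Xelqil is earned (B4).
With Yoreld and Xelqil, Torkel is earned (B7).
With Torkel, Halnal is earned (B10).
With Yoreld and Halnal, Vortor is earned (B11).
With Torkel, Halnal, and Yoreld, Lioorb is earned (B1).
With Lioorb, Xelqil, and Torkel, Valwyn is earned (B3).
Torkel: reached.
Xelqil: reached.
Lioorb: reached.
Vortor: reached.
Valwyn: reached.
All 5 are reached.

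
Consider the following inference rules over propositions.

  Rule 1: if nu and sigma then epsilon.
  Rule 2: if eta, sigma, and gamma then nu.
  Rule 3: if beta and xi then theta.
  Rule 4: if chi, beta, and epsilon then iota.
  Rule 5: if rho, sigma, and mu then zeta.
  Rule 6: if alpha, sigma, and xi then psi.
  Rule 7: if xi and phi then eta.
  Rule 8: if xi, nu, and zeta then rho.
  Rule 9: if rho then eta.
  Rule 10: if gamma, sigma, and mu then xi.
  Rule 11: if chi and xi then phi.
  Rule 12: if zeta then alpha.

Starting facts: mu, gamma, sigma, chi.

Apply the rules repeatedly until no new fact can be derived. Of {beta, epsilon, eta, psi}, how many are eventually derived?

gamma, sigma, and mu hold, so xi follows (Rule 10).
From chi and xi, Rule 11 gives phi.
From xi and phi, Rule 7 gives eta.
eta, sigma, and gamma hold, so nu follows (Rule 2).
From nu and sigma, Rule 1 gives epsilon.
No rule produces beta, and it is not given.
epsilon: reached.
eta: reached.
psi would need alpha, sigma, and xi (Rule 6), but alpha is never established.
Reached: epsilon and eta — 2 of the 4.

2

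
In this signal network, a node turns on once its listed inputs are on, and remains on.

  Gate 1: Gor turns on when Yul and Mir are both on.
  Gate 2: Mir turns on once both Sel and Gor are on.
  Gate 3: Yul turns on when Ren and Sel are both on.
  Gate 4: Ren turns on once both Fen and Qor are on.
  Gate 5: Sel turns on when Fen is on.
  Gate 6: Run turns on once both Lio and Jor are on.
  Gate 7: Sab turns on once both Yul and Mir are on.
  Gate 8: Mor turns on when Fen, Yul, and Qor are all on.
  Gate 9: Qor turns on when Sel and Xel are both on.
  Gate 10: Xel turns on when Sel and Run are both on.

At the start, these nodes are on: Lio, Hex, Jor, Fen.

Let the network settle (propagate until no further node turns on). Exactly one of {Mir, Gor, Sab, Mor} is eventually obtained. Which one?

Mor

Gate 6: Lio and Jor on → Run on.
Fen is on, so Sel turns on (Gate 5).
Sel and Run are on, so Xel turns on (Gate 10).
Sel and Xel are on, so Qor turns on (Gate 9).
Gate 4: Fen and Qor on → Ren on.
Ren and Sel are on, so Yul turns on (Gate 3).
Fen, Yul, and Qor are on, so Mor turns on (Gate 8).
Sab would need Yul and Mir (Gate 7), but Mir never turns on. Gor would need Yul and Mir (Gate 1), but Mir never turns on. Mir would need Sel and Gor (Gate 2), but Gor never turns on.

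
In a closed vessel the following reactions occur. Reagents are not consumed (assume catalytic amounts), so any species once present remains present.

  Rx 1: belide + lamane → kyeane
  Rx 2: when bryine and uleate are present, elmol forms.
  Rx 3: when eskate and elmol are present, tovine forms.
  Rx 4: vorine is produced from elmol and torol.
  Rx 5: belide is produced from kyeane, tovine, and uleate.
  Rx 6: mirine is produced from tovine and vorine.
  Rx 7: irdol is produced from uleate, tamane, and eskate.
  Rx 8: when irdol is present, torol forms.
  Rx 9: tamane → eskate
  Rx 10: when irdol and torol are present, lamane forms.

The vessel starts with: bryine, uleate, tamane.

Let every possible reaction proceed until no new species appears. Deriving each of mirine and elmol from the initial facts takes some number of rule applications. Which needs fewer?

elmol

elmol: bryine and uleate present → elmol forms (Rx 2). [1 rule application]
mirine: bryine and uleate present → elmol forms (Rx 2). tamane present → eskate forms (Rx 9). uleate, tamane, and eskate present → irdol forms (Rx 7). eskate and elmol present → tovine forms (Rx 3). irdol present → torol forms (Rx 8). elmol and torol present → vorine forms (Rx 4). tovine and vorine present → mirine forms (Rx 6). [7 rule applications]
elmol needs fewer.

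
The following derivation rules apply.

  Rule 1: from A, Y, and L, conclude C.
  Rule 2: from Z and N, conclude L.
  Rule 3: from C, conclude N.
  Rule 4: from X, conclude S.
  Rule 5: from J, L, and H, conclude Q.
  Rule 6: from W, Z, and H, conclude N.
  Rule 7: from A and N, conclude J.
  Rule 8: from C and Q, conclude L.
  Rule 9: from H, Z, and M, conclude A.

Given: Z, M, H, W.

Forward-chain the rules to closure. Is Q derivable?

From H, Z, and M, Rule 9 gives A.
From W, Z, and H, Rule 6 gives N.
From A and N, Rule 7 gives J.
From Z and N, Rule 2 gives L.
J, L, and H hold, so Q follows (Rule 5).

Yes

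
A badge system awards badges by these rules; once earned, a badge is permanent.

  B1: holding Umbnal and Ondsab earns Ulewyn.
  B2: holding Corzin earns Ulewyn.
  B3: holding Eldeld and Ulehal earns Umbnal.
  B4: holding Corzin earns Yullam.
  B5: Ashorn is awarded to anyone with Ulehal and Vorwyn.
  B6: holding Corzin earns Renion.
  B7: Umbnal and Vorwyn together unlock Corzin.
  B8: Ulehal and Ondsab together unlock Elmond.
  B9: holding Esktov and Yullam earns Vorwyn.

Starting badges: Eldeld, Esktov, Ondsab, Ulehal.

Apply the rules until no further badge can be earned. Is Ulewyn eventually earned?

Yes

With Eldeld and Ulehal, Umbnal is earned (B3).
With Umbnal and Ondsab, Ulewyn is earned (B1).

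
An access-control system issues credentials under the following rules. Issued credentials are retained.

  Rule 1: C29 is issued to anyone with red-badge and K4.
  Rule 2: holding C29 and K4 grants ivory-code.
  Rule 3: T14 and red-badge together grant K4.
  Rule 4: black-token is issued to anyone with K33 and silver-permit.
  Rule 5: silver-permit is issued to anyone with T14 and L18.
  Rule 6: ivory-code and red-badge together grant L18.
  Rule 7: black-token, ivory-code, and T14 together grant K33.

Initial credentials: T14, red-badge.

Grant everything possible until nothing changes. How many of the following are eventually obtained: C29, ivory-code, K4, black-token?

Holding T14 and red-badge grants K4 (Rule 3).
Holding red-badge and K4 grants C29 (Rule 1).
Holding C29 and K4 grants ivory-code (Rule 2).
C29: reached.
ivory-code: reached.
K4: reached.
black-token would need K33 and silver-permit (Rule 4), but K33 is never granted.
Reached: C29, ivory-code, and K4 — 3 of the 4.

3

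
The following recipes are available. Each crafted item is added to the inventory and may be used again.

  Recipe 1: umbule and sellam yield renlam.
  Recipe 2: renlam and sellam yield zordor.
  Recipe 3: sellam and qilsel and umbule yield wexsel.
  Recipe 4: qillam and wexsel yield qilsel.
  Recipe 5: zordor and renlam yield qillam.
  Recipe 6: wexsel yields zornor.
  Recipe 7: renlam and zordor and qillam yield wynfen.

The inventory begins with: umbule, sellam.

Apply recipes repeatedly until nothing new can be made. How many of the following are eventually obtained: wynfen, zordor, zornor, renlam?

Using Recipe 1, umbule and sellam make renlam.
renlam and sellam → zordor (Recipe 2).
zordor and renlam → qillam (Recipe 5).
Using Recipe 7, renlam, zordor, and qillam make wynfen.
wynfen: reached.
zordor: reached.
zornor would need wexsel (Recipe 6), but wexsel is never obtained.
renlam: reached.
Reached: wynfen, zordor, and renlam — 3 of the 4.

3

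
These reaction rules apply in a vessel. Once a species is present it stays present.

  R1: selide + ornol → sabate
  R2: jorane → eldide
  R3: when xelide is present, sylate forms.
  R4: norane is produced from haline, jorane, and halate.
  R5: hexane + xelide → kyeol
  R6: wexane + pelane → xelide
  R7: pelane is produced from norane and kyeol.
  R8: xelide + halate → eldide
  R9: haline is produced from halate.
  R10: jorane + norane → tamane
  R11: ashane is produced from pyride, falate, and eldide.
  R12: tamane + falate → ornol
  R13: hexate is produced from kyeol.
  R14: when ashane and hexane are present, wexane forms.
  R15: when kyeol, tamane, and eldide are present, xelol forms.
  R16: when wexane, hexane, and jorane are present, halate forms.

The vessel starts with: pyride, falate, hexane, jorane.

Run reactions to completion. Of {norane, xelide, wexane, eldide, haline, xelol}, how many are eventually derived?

jorane present → eldide forms (R2).
pyride, falate, and eldide present → ashane forms (R11).
ashane and hexane present → wexane forms (R14).
wexane, hexane, and jorane present → halate forms (R16).
halate present → haline forms (R9).
haline, jorane, and halate present → norane forms (R4).
norane: reached.
xelide would need wexane and pelane (R6), but pelane never forms.
wexane: reached.
eldide: reached.
haline: reached.
xelol would need kyeol, tamane, and eldide (R15), but kyeol never forms.
Reached: norane, wexane, eldide, and haline — 4 of the 6.

4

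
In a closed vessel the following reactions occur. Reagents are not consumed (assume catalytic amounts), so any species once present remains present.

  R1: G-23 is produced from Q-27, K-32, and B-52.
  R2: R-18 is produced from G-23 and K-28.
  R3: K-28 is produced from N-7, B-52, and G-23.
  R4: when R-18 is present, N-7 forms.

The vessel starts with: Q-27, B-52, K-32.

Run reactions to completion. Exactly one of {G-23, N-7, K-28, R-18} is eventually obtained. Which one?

Q-27, K-32, and B-52 present → G-23 forms (R1).
N-7 would need R-18 (R4), but R-18 never forms. K-28 would need N-7, B-52, and G-23 (R3), but N-7 never forms. R-18 would need G-23 and K-28 (R2), but K-28 never forms.

G-23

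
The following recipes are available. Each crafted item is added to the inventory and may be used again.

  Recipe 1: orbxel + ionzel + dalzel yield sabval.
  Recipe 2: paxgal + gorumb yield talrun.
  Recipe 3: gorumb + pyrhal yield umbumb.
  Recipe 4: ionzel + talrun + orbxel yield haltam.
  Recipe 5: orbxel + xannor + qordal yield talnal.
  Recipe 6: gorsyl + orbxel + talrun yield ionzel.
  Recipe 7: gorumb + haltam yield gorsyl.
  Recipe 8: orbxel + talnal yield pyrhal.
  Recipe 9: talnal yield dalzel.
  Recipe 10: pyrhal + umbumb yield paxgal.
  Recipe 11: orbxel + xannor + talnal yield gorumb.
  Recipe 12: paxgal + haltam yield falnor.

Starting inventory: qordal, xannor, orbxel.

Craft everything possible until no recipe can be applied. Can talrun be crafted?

Yes

Using Recipe 5, orbxel, xannor, and qordal make talnal.
orbxel + xannor + talnal → gorumb (Recipe 11).
orbxel + talnal → pyrhal (Recipe 8).
gorumb + pyrhal → umbumb (Recipe 3).
pyrhal + umbumb → paxgal (Recipe 10).
paxgal + gorumb → talrun (Recipe 2).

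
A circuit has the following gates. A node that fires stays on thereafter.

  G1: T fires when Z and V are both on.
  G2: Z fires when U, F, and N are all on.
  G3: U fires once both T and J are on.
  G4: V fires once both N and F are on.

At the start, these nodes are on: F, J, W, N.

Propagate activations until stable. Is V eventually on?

Yes

N and F are on, so V fires (G4).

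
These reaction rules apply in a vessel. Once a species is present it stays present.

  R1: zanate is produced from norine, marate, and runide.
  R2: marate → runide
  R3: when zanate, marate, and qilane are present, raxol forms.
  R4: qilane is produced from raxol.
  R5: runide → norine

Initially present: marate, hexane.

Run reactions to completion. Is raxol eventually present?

raxol would need zanate, marate, and qilane (R3), but qilane never forms.

No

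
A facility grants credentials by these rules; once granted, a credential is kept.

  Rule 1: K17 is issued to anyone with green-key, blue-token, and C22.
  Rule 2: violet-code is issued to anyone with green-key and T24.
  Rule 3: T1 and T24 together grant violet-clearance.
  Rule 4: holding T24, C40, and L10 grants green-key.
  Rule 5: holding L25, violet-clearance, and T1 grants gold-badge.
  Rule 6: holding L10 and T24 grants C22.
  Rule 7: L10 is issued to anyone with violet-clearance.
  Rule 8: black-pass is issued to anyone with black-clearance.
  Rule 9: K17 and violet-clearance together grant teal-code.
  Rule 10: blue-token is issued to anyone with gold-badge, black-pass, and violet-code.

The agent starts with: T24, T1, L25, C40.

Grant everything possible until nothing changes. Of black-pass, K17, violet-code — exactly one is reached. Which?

Holding T1 and T24 grants violet-clearance (Rule 3).
Holding violet-clearance grants L10 (Rule 7).
Holding T24, C40, and L10 grants green-key (Rule 4).
Holding green-key and T24 grants violet-code (Rule 2).
K17 would need green-key, blue-token, and C22 (Rule 1), but blue-token is never granted. black-pass would need black-clearance (Rule 8), but black-clearance is never granted.

violet-code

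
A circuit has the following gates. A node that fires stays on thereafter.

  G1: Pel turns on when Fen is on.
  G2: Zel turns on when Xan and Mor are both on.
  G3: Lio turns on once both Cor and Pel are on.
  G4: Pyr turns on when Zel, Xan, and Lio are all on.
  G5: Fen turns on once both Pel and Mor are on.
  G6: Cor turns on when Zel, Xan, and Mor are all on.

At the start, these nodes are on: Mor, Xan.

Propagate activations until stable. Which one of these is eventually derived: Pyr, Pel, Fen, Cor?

G2: Xan and Mor on → Zel on.
G6: Zel, Xan, and Mor on → Cor on.
Pyr would need Zel, Xan, and Lio (G4), but Lio never turns on. Fen would need Pel and Mor (G5), but Pel never turns on. Pel would need Fen (G1), but Fen never turns on.

Cor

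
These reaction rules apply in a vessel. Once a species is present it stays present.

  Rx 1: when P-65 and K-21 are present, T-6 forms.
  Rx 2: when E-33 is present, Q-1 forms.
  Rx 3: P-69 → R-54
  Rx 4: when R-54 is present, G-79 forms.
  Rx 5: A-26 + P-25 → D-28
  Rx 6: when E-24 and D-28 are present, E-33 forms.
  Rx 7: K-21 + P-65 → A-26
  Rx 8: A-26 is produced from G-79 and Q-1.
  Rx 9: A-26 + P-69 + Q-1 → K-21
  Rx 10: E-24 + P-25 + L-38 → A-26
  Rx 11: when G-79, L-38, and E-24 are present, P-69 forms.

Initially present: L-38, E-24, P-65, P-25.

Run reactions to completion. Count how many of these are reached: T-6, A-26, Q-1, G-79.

E-24, P-25, and L-38 present → A-26 forms (Rx 10).
A-26 and P-25 present → D-28 forms (Rx 5).
E-24 and D-28 present → E-33 forms (Rx 6).
E-33 present → Q-1 forms (Rx 2).
T-6 would need P-65 and K-21 (Rx 1), but K-21 never forms.
A-26: reached.
Q-1: reached.
G-79 would need R-54 (Rx 4), but R-54 never forms.
Reached: A-26 and Q-1 — 2 of the 4.

2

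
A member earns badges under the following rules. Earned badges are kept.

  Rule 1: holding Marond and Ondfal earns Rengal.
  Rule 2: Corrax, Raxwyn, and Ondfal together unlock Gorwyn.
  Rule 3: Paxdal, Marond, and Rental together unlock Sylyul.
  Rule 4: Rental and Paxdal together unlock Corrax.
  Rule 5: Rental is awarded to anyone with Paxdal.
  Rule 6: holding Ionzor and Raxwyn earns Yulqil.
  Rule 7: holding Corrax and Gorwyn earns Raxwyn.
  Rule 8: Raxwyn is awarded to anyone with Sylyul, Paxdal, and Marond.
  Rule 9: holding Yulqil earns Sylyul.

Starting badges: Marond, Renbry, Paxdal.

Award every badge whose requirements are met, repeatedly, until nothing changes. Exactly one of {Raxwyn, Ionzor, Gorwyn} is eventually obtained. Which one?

With Paxdal, Rental is earned (Rule 5).
With Paxdal, Marond, and Rental, Sylyul is earned (Rule 3).
With Sylyul, Paxdal, and Marond, Raxwyn is earned (Rule 8).
Gorwyn would need Corrax, Raxwyn, and Ondfal (Rule 2), but Ondfal is never earned. No rule produces Ionzor, and it is not given.

Raxwyn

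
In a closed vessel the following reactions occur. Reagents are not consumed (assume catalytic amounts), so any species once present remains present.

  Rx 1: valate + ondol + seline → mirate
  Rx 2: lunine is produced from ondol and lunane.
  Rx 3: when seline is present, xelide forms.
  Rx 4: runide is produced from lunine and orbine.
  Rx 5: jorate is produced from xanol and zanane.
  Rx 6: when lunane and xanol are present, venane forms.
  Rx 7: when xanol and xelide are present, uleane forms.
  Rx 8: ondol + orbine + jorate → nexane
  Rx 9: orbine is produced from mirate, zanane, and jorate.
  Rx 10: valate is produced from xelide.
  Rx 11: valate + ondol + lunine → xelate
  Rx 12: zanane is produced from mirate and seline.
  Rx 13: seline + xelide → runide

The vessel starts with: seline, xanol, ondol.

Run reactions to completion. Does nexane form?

seline present → xelide forms (Rx 3).
xelide present → valate forms (Rx 10).
valate, ondol, and seline present → mirate forms (Rx 1).
mirate and seline present → zanane forms (Rx 12).
xanol and zanane present → jorate forms (Rx 5).
mirate, zanane, and jorate present → orbine forms (Rx 9).
ondol, orbine, and jorate present → nexane forms (Rx 8).

Yes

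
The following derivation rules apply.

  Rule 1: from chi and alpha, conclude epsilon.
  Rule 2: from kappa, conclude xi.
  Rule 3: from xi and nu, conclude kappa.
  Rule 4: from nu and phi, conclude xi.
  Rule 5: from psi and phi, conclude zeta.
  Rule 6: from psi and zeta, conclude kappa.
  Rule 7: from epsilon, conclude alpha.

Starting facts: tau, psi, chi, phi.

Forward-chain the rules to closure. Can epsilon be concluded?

No

epsilon would need chi and alpha (Rule 1), but alpha is never established.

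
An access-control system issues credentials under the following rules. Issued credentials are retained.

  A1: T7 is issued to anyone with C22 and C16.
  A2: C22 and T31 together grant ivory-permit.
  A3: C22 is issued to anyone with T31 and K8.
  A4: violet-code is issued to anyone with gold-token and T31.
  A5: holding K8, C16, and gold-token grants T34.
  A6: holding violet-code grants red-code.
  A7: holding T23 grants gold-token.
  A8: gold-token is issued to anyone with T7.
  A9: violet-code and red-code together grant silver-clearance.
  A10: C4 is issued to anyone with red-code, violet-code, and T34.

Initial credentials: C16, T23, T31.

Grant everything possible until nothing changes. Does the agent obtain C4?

C4 would need red-code, violet-code, and T34 (A10), but T34 is never granted.

No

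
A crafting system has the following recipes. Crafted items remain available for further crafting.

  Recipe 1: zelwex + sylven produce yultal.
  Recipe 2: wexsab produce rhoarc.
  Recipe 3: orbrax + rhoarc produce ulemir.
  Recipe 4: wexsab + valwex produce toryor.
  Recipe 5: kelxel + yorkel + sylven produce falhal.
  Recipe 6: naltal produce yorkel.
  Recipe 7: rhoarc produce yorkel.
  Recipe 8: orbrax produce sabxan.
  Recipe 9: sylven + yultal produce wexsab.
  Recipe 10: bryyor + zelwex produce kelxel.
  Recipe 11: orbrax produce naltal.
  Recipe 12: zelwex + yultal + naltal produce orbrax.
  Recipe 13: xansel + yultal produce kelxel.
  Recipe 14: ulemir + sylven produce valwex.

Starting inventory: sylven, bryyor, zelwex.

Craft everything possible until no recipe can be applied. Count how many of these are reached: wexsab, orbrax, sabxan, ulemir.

zelwex + sylven → yultal (Recipe 1).
sylven + yultal → wexsab (Recipe 9).
wexsab: reached.
orbrax would need zelwex, yultal, and naltal (Recipe 12), but naltal is never obtained.
sabxan would need orbrax (Recipe 8), but orbrax is never obtained.
ulemir would need orbrax and rhoarc (Recipe 3), but orbrax is never obtained.
Reached: wexsab — 1 of the 4.

1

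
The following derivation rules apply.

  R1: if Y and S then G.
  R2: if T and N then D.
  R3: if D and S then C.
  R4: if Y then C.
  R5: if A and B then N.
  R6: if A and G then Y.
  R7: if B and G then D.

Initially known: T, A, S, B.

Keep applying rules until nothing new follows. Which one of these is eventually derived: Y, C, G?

A and B hold, so N follows (R5).
T and N hold, so D follows (R2).
From D and S, R3 gives C.
G would need Y and S (R1), but Y is never established. Y would need A and G (R6), but G is never established.

C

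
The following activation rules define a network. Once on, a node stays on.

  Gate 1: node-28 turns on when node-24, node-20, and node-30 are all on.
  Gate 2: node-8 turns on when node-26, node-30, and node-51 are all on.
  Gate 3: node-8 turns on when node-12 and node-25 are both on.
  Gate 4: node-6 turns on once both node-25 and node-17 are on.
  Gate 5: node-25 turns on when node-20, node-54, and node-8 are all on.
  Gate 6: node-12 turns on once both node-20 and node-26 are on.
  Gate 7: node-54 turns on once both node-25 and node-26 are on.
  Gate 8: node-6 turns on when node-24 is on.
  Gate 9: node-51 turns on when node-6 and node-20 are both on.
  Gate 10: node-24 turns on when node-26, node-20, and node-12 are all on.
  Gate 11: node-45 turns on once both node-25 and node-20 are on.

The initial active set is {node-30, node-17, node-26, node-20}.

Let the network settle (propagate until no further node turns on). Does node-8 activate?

node-20 and node-26 are on, so node-12 turns on (Gate 6).
Gate 10: node-26, node-20, and node-12 on → node-24 on.
Gate 8: node-24 on → node-6 on.
Gate 9: node-6 and node-20 on → node-51 on.
node-26, node-30, and node-51 are on, so node-8 turns on (Gate 2).

Yes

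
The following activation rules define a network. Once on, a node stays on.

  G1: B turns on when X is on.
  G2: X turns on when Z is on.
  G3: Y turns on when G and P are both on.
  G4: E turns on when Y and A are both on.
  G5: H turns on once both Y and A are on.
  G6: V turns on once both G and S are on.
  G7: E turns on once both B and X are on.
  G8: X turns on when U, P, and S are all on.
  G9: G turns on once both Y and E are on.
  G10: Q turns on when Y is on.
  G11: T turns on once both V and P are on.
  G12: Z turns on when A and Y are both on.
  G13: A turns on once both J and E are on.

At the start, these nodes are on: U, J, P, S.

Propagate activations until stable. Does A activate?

G8: U, P, and S on → X on.
G1: X on → B on.
G7: B and X on → E on.
J and E are on, so A turns on (G13).

Yes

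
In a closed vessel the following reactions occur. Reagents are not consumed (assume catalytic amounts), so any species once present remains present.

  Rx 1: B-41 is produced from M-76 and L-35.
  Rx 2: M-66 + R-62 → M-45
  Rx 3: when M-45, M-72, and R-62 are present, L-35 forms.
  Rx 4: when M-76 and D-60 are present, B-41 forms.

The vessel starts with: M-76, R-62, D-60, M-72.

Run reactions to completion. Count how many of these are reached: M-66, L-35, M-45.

No rule produces M-66, and it is not given.
L-35 would need M-45, M-72, and R-62 (Rx 3), but M-45 never forms.
M-45 would need M-66 and R-62 (Rx 2), but M-66 never forms.
None of the 3 are reached.

0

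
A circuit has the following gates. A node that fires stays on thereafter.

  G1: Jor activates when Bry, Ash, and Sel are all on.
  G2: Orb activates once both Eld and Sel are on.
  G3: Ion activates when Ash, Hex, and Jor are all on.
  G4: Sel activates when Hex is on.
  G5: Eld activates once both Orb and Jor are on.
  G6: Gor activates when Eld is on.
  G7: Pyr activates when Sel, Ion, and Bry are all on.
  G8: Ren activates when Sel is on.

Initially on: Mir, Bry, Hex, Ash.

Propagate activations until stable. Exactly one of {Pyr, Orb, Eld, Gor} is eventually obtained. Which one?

Pyr

G4: Hex on → Sel on.
Bry, Ash, and Sel are on, so Jor activates (G1).
G3: Ash, Hex, and Jor on → Ion on.
G7: Sel, Ion, and Bry on → Pyr on.
Eld would need Orb and Jor (G5), but Orb never turns on. Orb would need Eld and Sel (G2), but Eld never turns on. Gor would need Eld (G6), but Eld never turns on.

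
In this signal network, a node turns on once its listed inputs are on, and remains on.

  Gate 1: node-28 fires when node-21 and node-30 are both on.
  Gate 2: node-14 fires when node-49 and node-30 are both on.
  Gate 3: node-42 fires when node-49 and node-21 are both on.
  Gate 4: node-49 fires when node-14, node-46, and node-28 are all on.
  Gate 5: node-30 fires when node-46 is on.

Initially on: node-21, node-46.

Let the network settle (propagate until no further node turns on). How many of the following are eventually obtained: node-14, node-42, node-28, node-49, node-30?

2

node-46 is on, so node-30 fires (Gate 5).
node-21 and node-30 are on, so node-28 fires (Gate 1).
node-14 would need node-49 and node-30 (Gate 2), but node-49 never turns on.
node-42 would need node-49 and node-21 (Gate 3), but node-49 never turns on.
node-28: reached.
node-49 would need node-14, node-46, and node-28 (Gate 4), but node-14 never turns on.
node-30: reached.
Reached: node-28 and node-30 — 2 of the 5.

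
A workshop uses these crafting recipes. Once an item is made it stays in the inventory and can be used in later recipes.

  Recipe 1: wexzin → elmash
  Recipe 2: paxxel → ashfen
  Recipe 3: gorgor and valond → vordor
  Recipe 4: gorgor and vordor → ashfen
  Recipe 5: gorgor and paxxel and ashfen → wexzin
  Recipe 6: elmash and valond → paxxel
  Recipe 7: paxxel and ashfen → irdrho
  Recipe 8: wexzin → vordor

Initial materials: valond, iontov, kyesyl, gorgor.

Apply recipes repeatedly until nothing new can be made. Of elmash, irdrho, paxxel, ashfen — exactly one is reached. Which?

ashfen

gorgor and valond → vordor (Recipe 3).
Using Recipe 4, gorgor and vordor make ashfen.
paxxel would need elmash and valond (Recipe 6), but elmash is never obtained. irdrho would need paxxel and ashfen (Recipe 7), but paxxel is never obtained. elmash would need wexzin (Recipe 1), but wexzin is never obtained.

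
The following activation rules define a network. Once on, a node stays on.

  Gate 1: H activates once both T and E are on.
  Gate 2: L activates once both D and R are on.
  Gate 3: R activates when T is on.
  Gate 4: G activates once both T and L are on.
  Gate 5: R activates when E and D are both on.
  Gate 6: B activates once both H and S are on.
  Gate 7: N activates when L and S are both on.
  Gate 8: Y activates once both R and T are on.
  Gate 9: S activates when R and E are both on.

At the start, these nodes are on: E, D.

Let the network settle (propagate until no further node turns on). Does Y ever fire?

Y would need R and T (Gate 8), but T never turns on.

No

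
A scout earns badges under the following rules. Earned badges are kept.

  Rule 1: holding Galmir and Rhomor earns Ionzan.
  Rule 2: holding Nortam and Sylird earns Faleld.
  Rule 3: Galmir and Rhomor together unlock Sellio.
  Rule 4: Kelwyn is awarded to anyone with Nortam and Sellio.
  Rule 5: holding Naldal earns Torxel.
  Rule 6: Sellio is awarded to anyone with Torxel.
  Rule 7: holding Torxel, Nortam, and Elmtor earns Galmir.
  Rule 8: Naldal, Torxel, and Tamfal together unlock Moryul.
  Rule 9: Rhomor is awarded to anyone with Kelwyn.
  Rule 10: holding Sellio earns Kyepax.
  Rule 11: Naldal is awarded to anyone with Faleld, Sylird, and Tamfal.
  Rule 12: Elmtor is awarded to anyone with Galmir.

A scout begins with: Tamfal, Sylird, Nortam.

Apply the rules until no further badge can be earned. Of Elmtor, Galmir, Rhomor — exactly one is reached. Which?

With Nortam and Sylird, Faleld is earned (Rule 2).
With Faleld, Sylird, and Tamfal, Naldal is earned (Rule 11).
With Naldal, Torxel is earned (Rule 5).
With Torxel, Sellio is earned (Rule 6).
With Nortam and Sellio, Kelwyn is earned (Rule 4).
With Kelwyn, Rhomor is earned (Rule 9).
Galmir would need Torxel, Nortam, and Elmtor (Rule 7), but Elmtor is never earned. Elmtor would need Galmir (Rule 12), but Galmir is never earned.

Rhomor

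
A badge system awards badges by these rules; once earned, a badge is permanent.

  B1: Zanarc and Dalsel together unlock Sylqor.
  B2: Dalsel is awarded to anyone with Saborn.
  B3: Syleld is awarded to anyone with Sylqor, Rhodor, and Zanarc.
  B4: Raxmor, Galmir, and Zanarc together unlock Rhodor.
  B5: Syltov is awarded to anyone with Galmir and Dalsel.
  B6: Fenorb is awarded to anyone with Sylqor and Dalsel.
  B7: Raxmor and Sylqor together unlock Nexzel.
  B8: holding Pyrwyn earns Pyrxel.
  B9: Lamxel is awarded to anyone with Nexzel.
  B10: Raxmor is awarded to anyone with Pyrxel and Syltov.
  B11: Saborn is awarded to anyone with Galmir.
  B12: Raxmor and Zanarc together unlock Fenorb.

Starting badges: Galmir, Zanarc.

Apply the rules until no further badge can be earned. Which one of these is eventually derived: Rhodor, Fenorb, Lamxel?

Fenorb

With Galmir, Saborn is earned (B11).
With Saborn, Dalsel is earned (B2).
With Zanarc and Dalsel, Sylqor is earned (B1).
With Sylqor and Dalsel, Fenorb is earned (B6).
Rhodor would need Raxmor, Galmir, and Zanarc (B4), but Raxmor is never earned. Lamxel would need Nexzel (B9), but Nexzel is never earned.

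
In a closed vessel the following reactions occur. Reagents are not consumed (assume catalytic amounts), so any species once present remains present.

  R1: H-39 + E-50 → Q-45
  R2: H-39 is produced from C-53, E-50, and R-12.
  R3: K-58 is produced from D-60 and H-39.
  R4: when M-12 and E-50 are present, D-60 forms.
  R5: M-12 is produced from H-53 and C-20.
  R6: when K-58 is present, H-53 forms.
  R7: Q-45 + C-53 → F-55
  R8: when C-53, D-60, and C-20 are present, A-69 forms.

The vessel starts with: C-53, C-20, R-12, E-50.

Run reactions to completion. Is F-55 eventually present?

C-53, E-50, and R-12 present → H-39 forms (R2).
H-39 and E-50 present → Q-45 forms (R1).
Q-45 and C-53 present → F-55 forms (R7).

Yes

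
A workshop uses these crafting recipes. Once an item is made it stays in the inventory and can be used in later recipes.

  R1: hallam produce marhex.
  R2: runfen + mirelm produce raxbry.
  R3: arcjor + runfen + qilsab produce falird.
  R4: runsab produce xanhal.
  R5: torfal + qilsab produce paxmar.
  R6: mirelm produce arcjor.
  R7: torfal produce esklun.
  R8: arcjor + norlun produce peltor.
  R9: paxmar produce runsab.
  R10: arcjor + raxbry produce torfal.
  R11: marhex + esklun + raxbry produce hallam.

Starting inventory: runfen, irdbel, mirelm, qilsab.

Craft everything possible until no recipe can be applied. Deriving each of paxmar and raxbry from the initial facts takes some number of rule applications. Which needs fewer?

raxbry: Using R2, runfen and mirelm make raxbry. [1 rule application]
paxmar: Using R6, mirelm makes arcjor. runfen + mirelm → raxbry (R2). Using R10, arcjor and raxbry make torfal. torfal + qilsab → paxmar (R5). [4 rule applications]
raxbry needs fewer.

raxbry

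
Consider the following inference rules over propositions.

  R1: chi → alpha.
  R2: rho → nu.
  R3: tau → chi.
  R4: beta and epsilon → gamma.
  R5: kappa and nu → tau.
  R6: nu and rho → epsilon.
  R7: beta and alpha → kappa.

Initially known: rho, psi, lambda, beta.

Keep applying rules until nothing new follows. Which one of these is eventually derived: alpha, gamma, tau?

rho holds, so nu follows (R2).
From nu and rho, R6 gives epsilon.
beta and epsilon hold, so gamma follows (R4).
alpha would need chi (R1), but chi is never established. tau would need kappa and nu (R5), but kappa is never established.

gamma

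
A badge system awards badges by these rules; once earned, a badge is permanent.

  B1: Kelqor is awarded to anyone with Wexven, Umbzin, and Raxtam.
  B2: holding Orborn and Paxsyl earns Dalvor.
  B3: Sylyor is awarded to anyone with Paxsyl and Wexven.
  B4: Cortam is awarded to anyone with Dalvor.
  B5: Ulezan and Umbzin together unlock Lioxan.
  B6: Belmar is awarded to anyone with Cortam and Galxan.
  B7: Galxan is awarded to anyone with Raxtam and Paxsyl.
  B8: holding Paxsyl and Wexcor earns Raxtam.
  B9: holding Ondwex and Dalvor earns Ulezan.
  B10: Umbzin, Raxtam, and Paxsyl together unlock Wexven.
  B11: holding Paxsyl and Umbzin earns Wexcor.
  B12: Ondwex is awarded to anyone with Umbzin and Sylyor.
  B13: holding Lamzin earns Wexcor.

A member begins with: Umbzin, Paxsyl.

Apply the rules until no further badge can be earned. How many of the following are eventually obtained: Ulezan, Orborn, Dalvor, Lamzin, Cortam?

0

Ulezan would need Ondwex and Dalvor (B9), but Dalvor is never earned.
No rule produces Orborn, and it is not given.
Dalvor would need Orborn and Paxsyl (B2), but Orborn is never earned.
No rule produces Lamzin, and it is not given.
Cortam would need Dalvor (B4), but Dalvor is never earned.
None of the 5 are reached.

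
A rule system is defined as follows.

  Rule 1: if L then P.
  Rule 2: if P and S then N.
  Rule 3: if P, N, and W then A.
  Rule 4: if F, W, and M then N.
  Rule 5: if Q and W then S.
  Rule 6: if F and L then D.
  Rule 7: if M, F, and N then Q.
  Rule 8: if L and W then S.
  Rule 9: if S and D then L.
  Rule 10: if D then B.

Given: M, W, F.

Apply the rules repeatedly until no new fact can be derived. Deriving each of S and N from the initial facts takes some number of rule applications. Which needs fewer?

N: F, W, and M hold, so N follows (Rule 4). [1 rule application]
S: F, W, and M hold, so N follows (Rule 4). From M, F, and N, Rule 7 gives Q. Q and W hold, so S follows (Rule 5). [3 rule applications]
N needs fewer.

N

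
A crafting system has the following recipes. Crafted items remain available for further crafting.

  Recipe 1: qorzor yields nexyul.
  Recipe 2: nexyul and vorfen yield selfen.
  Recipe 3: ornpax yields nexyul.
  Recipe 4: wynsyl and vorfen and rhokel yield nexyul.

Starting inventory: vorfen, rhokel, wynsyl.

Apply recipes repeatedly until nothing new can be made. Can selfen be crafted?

Using Recipe 4, wynsyl, vorfen, and rhokel make nexyul.
Using Recipe 2, nexyul and vorfen make selfen.

Yes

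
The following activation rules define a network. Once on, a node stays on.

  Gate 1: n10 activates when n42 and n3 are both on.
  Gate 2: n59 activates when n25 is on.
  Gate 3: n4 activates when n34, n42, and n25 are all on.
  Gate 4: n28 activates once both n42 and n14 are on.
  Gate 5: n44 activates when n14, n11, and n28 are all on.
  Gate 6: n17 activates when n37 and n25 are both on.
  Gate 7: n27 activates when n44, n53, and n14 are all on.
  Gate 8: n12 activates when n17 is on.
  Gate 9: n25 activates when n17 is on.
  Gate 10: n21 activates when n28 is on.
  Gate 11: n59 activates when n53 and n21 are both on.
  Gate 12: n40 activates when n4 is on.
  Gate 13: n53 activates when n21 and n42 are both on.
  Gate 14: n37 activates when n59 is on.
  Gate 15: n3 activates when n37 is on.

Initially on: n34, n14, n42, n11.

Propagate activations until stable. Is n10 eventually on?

Gate 4: n42 and n14 on → n28 on.
n28 is on, so n21 activates (Gate 10).
Gate 13: n21 and n42 on → n53 on.
Gate 11: n53 and n21 on → n59 on.
n59 is on, so n37 activates (Gate 14).
n37 is on, so n3 activates (Gate 15).
n42 and n3 are on, so n10 activates (Gate 1).

Yes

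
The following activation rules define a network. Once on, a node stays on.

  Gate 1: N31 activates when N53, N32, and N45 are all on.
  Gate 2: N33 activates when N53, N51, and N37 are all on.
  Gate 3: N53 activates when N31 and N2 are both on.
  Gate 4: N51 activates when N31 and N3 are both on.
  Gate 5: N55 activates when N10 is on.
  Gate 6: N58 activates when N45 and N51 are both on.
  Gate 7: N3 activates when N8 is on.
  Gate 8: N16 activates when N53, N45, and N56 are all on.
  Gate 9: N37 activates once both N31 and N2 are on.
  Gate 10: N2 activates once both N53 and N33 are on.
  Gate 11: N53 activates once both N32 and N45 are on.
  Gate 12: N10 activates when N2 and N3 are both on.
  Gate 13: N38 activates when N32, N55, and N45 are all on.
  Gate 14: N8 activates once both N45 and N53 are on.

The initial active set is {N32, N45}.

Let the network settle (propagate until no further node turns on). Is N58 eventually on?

Yes

N32 and N45 are on, so N53 activates (Gate 11).
N53, N32, and N45 are on, so N31 activates (Gate 1).
Gate 14: N45 and N53 on → N8 on.
Gate 7: N8 on → N3 on.
N31 and N3 are on, so N51 activates (Gate 4).
N45 and N51 are on, so N58 activates (Gate 6).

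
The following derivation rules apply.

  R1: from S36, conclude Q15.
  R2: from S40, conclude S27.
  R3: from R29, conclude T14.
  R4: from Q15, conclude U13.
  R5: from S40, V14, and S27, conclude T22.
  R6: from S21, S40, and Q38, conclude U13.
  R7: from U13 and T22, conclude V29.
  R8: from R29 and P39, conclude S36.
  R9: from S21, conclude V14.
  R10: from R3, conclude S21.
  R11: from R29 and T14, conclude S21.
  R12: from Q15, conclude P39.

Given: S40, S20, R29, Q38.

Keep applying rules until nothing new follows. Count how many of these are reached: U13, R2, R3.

R29 holds, so T14 follows (R3).
From R29 and T14, R11 gives S21.
S21, S40, and Q38 hold, so U13 follows (R6).
U13: reached.
No rule produces R2, and it is not given.
No rule produces R3, and it is not given.
Reached: U13 — 1 of the 3.

1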